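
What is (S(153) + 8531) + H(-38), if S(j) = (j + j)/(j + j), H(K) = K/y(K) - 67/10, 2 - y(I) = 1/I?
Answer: 6550041/770 ≈ 8506.5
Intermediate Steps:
y(I) = 2 - 1/I
H(K) = -67/10 + K/(2 - 1/K) (H(K) = K/(2 - 1/K) - 67/10 = -67/10 + K/(2 - 1/K))
S(j) = 1 (S(j) = (2*j)/((2*j)) = (2*j)*(1/(2*j)) = 1)
(S(153) + 8531) + H(-38) = (1 + 8531) + (67 - 134*(-38) + 10*(-38)**2)/(10*(-1 + 2*(-38))) = 8532 + (67 + 5092 + 10*1444)/(10*(-1 - 76)) = 8532 + (1/10)*(67 + 5092 + 14440)/(-77) = 8532 + (1/10)*(-1/77)*19599 = 8532 - 19599/770 = 6550041/770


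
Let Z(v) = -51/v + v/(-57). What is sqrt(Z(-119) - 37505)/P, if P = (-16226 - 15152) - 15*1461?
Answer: -I*sqrt(5970432909)/21263907 ≈ -0.0036338*I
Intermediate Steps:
Z(v) = -51/v - v/57 (Z(v) = -51/v + v*(-1/57) = -51/v - v/57)
P = -53293 (P = -31378 - 21915 = -53293)
sqrt(Z(-119) - 37505)/P = sqrt((-51/(-119) - 1/57*(-119)) - 37505)/(-53293) = sqrt((-51*(-1/119) + 119/57) - 37505)*(-1/53293) = sqrt((3/7 + 119/57) - 37505)*(-1/53293) = sqrt(1004/399 - 37505)*(-1/53293) = sqrt(-14963491/399)*(-1/53293) = (I*sqrt(5970432909)/399)*(-1/53293) = -I*sqrt(5970432909)/21263907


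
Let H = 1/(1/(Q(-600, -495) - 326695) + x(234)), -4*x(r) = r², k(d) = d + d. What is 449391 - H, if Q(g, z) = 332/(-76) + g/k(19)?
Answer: 38187302289817629/84975672151 ≈ 4.4939e+5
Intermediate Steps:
k(d) = 2*d
x(r) = -r²/4
Q(g, z) = -83/19 + g/38 (Q(g, z) = 332/(-76) + g/((2*19)) = 332*(-1/76) + g/38 = -83/19 + g*(1/38) = -83/19 + g/38)
H = -6207588/84975672151 (H = 1/(1/((-83/19 + (1/38)*(-600)) - 326695) - ¼*234²) = 1/(1/((-83/19 - 300/19) - 326695) - ¼*54756) = 1/(1/(-383/19 - 326695) - 13689) = 1/(1/(-6207588/19) - 13689) = 1/(-19/6207588 - 13689) = 1/(-84975672151/6207588) = -6207588/84975672151 ≈ -7.3051e-5)
449391 - H = 449391 - 1*(-6207588/84975672151) = 449391 + 6207588/84975672151 = 38187302289817629/84975672151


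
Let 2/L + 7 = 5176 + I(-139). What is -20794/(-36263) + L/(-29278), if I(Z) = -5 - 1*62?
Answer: 1553065937069/2708417398814 ≈ 0.57342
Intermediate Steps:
I(Z) = -67 (I(Z) = -5 - 62 = -67)
L = 1/2551 (L = 2/(-7 + (5176 - 67)) = 2/(-7 + 5109) = 2/5102 = 2*(1/5102) = 1/2551 ≈ 0.00039200)
-20794/(-36263) + L/(-29278) = -20794/(-36263) + (1/2551)/(-29278) = -20794*(-1/36263) + (1/2551)*(-1/29278) = 20794/36263 - 1/74688178 = 1553065937069/2708417398814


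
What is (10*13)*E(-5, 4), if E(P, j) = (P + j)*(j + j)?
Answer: -1040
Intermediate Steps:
E(P, j) = 2*j*(P + j) (E(P, j) = (P + j)*(2*j) = 2*j*(P + j))
(10*13)*E(-5, 4) = (10*13)*(2*4*(-5 + 4)) = 130*(2*4*(-1)) = 130*(-8) = -1040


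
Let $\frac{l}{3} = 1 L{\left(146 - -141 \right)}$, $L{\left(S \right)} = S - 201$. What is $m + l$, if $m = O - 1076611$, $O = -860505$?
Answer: $-1936858$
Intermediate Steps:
$m = -1937116$ ($m = -860505 - 1076611 = -1937116$)
$L{\left(S \right)} = -201 + S$
$l = 258$ ($l = 3 \cdot 1 \left(-201 + \left(146 - -141\right)\right) = 3 \cdot 1 \left(-201 + \left(146 + 141\right)\right) = 3 \cdot 1 \left(-201 + 287\right) = 3 \cdot 1 \cdot 86 = 3 \cdot 86 = 258$)
$m + l = -1937116 + 258 = -1936858$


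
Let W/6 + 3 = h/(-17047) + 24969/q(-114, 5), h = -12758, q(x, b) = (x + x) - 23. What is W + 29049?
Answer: 121683089997/4278797 ≈ 28439.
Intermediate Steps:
q(x, b) = -23 + 2*x (q(x, b) = 2*x - 23 = -23 + 2*x)
W = -2611684056/4278797 (W = -18 + 6*(-12758/(-17047) + 24969/(-23 + 2*(-114))) = -18 + 6*(-12758*(-1/17047) + 24969/(-23 - 228)) = -18 + 6*(12758/17047 + 24969/(-251)) = -18 + 6*(12758/17047 + 24969*(-1/251)) = -18 + 6*(12758/17047 - 24969/251) = -18 + 6*(-422444285/4278797) = -18 - 2534665710/4278797 = -2611684056/4278797 ≈ -610.38)
W + 29049 = -2611684056/4278797 + 29049 = 121683089997/4278797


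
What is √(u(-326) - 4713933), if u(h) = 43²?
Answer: 2*I*√1178021 ≈ 2170.7*I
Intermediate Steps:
u(h) = 1849
√(u(-326) - 4713933) = √(1849 - 4713933) = √(-4712084) = 2*I*√1178021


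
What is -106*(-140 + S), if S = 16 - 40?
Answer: 17384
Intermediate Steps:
S = -24
-106*(-140 + S) = -106*(-140 - 24) = -106*(-164) = 17384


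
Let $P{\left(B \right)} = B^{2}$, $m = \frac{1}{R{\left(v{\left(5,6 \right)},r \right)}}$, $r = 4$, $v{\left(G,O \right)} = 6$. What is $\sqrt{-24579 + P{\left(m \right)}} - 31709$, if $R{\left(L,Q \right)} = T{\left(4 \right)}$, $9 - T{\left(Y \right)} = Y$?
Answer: $-31709 + \frac{i \sqrt{614474}}{5} \approx -31709.0 + 156.78 i$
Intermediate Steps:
$T{\left(Y \right)} = 9 - Y$
$R{\left(L,Q \right)} = 5$ ($R{\left(L,Q \right)} = 9 - 4 = 5$)
$m = \frac{1}{5} \approx 0.2$
$\sqrt{-24579 + P{\left(m \right)}} - 31709 = \sqrt{-24579 + \left(\frac{1}{5}\right)^{2}} - 31709 = \sqrt{-24579 + \frac{1}{25}} - 31709 = \sqrt{- \frac{614474}{25}} - 31709 = \frac{i \sqrt{614474}}{5} - 31709 = -31709 + \frac{i \sqrt{614474}}{5}$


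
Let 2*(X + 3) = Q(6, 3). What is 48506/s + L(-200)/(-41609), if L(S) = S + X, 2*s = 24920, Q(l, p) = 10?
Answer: 1010376617/259224070 ≈ 3.8977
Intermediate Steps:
X = 2 (X = -3 + (½)*10 = -3 + 5 = 2)
s = 12460 (s = (½)*24920 = 12460)
L(S) = 2 + S (L(S) = S + 2 = 2 + S)
48506/s + L(-200)/(-41609) = 48506/12460 + (2 - 200)/(-41609) = 48506*(1/12460) - 198*(-1/41609) = 24253/6230 + 198/41609 = 1010376617/259224070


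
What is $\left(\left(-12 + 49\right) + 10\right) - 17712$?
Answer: $-17665$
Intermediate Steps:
$\left(\left(-12 + 49\right) + 10\right) - 17712 = \left(37 + 10\right) - 17712 = 47 - 17712 = -17665$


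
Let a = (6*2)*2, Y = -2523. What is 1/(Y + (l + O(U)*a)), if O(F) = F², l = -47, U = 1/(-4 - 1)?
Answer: -25/64226 ≈ -0.00038925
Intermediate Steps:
U = -⅕ (U = 1/(-5) = -⅕ ≈ -0.20000)
a = 24 (a = 12*2 = 24)
1/(Y + (l + O(U)*a)) = 1/(-2523 + (-47 + (-⅕)²*24)) = 1/(-2523 + (-47 + (1/25)*24)) = 1/(-2523 + (-47 + 24/25)) = 1/(-2523 - 1151/25) = 1/(-64226/25) = -25/64226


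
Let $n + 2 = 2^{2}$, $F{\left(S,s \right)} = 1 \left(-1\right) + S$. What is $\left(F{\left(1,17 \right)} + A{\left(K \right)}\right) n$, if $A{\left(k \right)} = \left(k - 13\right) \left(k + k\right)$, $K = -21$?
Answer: $2856$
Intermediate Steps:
$F{\left(S,s \right)} = -1 + S$
$n = 2$ ($n = -2 + 2^{2} = -2 + 4 = 2$)
$A{\left(k \right)} = 2 k \left(-13 + k\right)$ ($A{\left(k \right)} = \left(-13 + k\right) 2 k = 2 k \left(-13 + k\right)$)
$\left(F{\left(1,17 \right)} + A{\left(K \right)}\right) n = \left(\left(-1 + 1\right) + 2 \left(-21\right) \left(-13 - 21\right)\right) 2 = \left(0 + 2 \left(-21\right) \left(-34\right)\right) 2 = \left(0 + 1428\right) 2 = 1428 \cdot 2 = 2856$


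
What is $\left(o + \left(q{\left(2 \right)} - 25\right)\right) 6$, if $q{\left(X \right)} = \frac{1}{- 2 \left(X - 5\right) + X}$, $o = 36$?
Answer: $\frac{267}{4} \approx 66.75$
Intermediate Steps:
$q{\left(X \right)} = \frac{1}{10 - X}$ ($q{\left(X \right)} = \frac{1}{- 2 \left(X - 5\right) + X} = \frac{1}{- 2 \left(-5 + X\right) + X} = \frac{1}{\left(10 - 2 X\right) + X} = \frac{1}{10 - X}$)
$\left(o + \left(q{\left(2 \right)} - 25\right)\right) 6 = \left(36 - \left(25 + \frac{1}{-10 + 2}\right)\right) 6 = \left(36 - \frac{199}{8}\right) 6 = \frac{89}{8} \cdot 6 = \frac{267}{4}$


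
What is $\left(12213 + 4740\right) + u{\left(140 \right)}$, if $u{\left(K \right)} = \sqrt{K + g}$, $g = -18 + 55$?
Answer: $16953 + \sqrt{177} \approx 16966.0$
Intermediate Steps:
$g = 37$
$u{\left(K \right)} = \sqrt{37 + K}$ ($u{\left(K \right)} = \sqrt{K + 37} = \sqrt{37 + K}$)
$\left(12213 + 4740\right) + u{\left(140 \right)} = \left(12213 + 4740\right) + \sqrt{37 + 140} = 16953 + \sqrt{177}$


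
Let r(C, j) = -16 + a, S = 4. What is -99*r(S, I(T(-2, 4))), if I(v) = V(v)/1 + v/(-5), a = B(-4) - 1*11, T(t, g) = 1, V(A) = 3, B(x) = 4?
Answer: 2277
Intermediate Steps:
a = -7 (a = 4 - 1*11 = 4 - 11 = -7)
I(v) = 3 - v/5 (I(v) = 3/1 + v/(-5) = 3*1 + v*(-1/5) = 3 - v/5)
r(C, j) = -23 (r(C, j) = -16 - 7 = -23)
-99*r(S, I(T(-2, 4))) = -99*(-23) = 2277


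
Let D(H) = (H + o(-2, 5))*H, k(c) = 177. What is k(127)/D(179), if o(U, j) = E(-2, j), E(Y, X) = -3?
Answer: 177/31504 ≈ 0.0056183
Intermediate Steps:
o(U, j) = -3
D(H) = H*(-3 + H) (D(H) = (H - 3)*H = (-3 + H)*H = H*(-3 + H))
k(127)/D(179) = 177/((179*(-3 + 179))) = 177/((179*176)) = 177/31504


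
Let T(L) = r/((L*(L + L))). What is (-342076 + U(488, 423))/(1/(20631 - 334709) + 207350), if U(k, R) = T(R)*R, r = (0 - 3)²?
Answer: -1683203833859/1020277148351 ≈ -1.6498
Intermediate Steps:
r = 9 (r = (-3)² = 9)
T(L) = 9/(2*L²) (T(L) = 9/((L*(L + L))) = 9/((L*(2*L))) = 9/((2*L²)) = 9*(1/(2*L²)) = 9/(2*L²))
U(k, R) = 9/(2*R) (U(k, R) = (9/(2*R²))*R = 9/(2*R))
(-342076 + U(488, 423))/(1/(20631 - 334709) + 207350) = (-342076 + (9/2)/423)/(1/(20631 - 334709) + 207350) = (-342076 + (9/2)*(1/423))/(1/(-314078) + 207350) = (-342076 + 1/94)/(-1/314078 + 207350) = -32155143/(94*65124073299/314078) = -32155143/94*314078/65124073299 = -1683203833859/1020277148351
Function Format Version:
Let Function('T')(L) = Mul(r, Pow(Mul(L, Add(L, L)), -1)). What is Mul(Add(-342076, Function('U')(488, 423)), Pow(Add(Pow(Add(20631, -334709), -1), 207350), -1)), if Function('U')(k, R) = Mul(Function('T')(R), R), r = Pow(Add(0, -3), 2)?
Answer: Rational(-1683203833859, 1020277148351) ≈ -1.6498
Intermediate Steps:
r = 9 (r = Pow(-3, 2) = 9)
Function('T')(L) = Mul(Rational(9, 2), Pow(L, -2)) (Function('T')(L) = Mul(9, Pow(Mul(L, Add(L, L)), -1)) = Mul(9, Pow(Mul(L, Mul(2, L)), -1)) = Mul(9, Pow(Mul(2, Pow(L, 2)), -1)) = Mul(9, Mul(Rational(1, 2), Pow(L, -2))) = Mul(Rational(9, 2), Pow(L, -2)))
Function('U')(k, R) = Mul(Rational(9, 2), Pow(R, -1)) (Function('U')(k, R) = Mul(Mul(Rational(9, 2), Pow(R, -2)), R) = Mul(Rational(9, 2), Pow(R, -1)))
Mul(Add(-342076, Function('U')(488, 423)), Pow(Add(Pow(Add(20631, -334709), -1), 207350), -1)) = Mul(Add(-342076, Mul(Rational(9, 2), Pow(423, -1))), Pow(Add(Pow(Add(20631, -334709), -1), 207350), -1)) = Mul(Add(-342076, Mul(Rational(9, 2), Rational(1, 423))), Pow(Add(Pow(-314078, -1), 207350), -1)) = Mul(Add(-342076, Rational(1, 94)), Pow(Add(Rational(-1, 314078), 207350), -1)) = Mul(Rational(-32155143, 94), Pow(Rational(65124073299, 314078), -1)) = Mul(Rational(-32155143, 94), Rational(314078, 65124073299)) = Rational(-1683203833859, 1020277148351)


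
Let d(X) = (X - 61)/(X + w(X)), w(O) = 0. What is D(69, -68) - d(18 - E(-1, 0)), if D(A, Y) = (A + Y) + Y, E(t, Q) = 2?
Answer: -1027/16 ≈ -64.188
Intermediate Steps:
D(A, Y) = A + 2*Y
d(X) = (-61 + X)/X (d(X) = (X - 61)/(X + 0) = (-61 + X)/X)
D(69, -68) - d(18 - E(-1, 0)) = (69 + 2*(-68)) - (-61 + (18 - 1*2))/(18 - 1*2) = (69 - 136) - (-61 + (18 - 2))/(18 - 2) = -67 - (-61 + 16)/16 = -67 - (-45)/16 = -67 - 1*(-45/16) = -67 + 45/16 = -1027/16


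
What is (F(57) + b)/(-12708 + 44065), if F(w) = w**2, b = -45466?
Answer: -42217/31357 ≈ -1.3463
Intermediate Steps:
(F(57) + b)/(-12708 + 44065) = (57**2 - 45466)/(-12708 + 44065) = (3249 - 45466)/31357 = -42217*1/31357 = -42217/31357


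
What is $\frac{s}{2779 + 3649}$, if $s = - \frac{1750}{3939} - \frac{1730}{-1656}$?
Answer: $\frac{652745}{6988290192} \approx 9.3405 \cdot 10^{-5}$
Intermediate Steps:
$s = \frac{652745}{1087164}$ ($s = \left(-1750\right) \frac{1}{3939} - - \frac{865}{828} = - \frac{1750}{3939} + \frac{865}{828} = \frac{652745}{1087164} \approx 0.60041$)
$\frac{s}{2779 + 3649} = \frac{652745}{1087164 \left(2779 + 3649\right)} = \frac{652745}{1087164 \cdot 6428} = \frac{652745}{1087164} \cdot \frac{1}{6428} = \frac{652745}{6988290192}$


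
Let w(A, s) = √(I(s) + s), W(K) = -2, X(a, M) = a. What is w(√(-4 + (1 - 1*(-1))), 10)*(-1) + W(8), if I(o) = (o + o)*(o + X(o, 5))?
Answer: -2 - √410 ≈ -22.248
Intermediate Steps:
I(o) = 4*o² (I(o) = (o + o)*(o + o) = (2*o)*(2*o) = 4*o²)
w(A, s) = √(s + 4*s²) (w(A, s) = √(4*s² + s) = √(s + 4*s²))
w(√(-4 + (1 - 1*(-1))), 10)*(-1) + W(8) = √(10*(1 + 4*10))*(-1) - 2 = √(10*(1 + 40))*(-1) - 2 = √(10*41)*(-1) - 2 = √410*(-1) - 2 = -√410 - 2 = -2 - √410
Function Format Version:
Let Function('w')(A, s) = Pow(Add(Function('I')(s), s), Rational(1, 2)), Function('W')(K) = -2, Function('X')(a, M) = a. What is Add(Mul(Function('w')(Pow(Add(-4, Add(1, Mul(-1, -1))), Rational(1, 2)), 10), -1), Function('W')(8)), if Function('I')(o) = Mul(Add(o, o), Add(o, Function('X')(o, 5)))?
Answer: Add(-2, Mul(-1, Pow(410, Rational(1, 2)))) ≈ -22.248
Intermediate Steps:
Function('I')(o) = Mul(4, Pow(o, 2)) (Function('I')(o) = Mul(Add(o, o), Add(o, o)) = Mul(Mul(2, o), Mul(2, o)) = Mul(4, Pow(o, 2)))
Function('w')(A, s) = Pow(Add(s, Mul(4, Pow(s, 2))), Rational(1, 2)) (Function('w')(A, s) = Pow(Add(Mul(4, Pow(s, 2)), s), Rational(1, 2)) = Pow(Add(s, Mul(4, Pow(s, 2))), Rational(1, 2)))
Add(Mul(Function('w')(Pow(Add(-4, Add(1, Mul(-1, -1))), Rational(1, 2)), 10), -1), Function('W')(8)) = Add(Mul(Pow(Mul(10, Add(1, Mul(4, 10))), Rational(1, 2)), -1), -2) = Add(Mul(Pow(Mul(10, Add(1, 40)), Rational(1, 2)), -1), -2) = Add(Mul(Pow(Mul(10, 41), Rational(1, 2)), -1), -2) = Add(Mul(Pow(410, Rational(1, 2)), -1), -2) = Add(Mul(-1, Pow(410, Rational(1, 2))), -2) = Add(-2, Mul(-1, Pow(410, Rational(1, 2))))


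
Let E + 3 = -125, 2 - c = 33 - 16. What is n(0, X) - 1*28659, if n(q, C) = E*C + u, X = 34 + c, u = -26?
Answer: -31117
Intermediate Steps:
c = -15 (c = 2 - (33 - 16) = 2 - 1*17 = 2 - 17 = -15)
E = -128 (E = -3 - 125 = -128)
X = 19 (X = 34 - 15 = 19)
n(q, C) = -26 - 128*C (n(q, C) = -128*C - 26 = -26 - 128*C)
n(0, X) - 1*28659 = (-26 - 128*19) - 1*28659 = (-26 - 2432) - 28659 = -2458 - 28659 = -31117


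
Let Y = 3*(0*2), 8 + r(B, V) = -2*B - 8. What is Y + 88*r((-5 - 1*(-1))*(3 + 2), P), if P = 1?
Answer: 2112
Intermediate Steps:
r(B, V) = -16 - 2*B (r(B, V) = -8 + (-2*B - 8) = -8 + (-8 - 2*B) = -16 - 2*B)
Y = 0 (Y = 3*0 = 0)
Y + 88*r((-5 - 1*(-1))*(3 + 2), P) = 0 + 88*(-16 - 2*(-5 - 1*(-1))*(3 + 2)) = 0 + 88*(-16 - 2*(-5 + 1)*5) = 0 + 88*(-16 - (-8)*5) = 0 + 88*(-16 - 2*(-20)) = 0 + 88*(-16 + 40) = 0 + 88*24 = 0 + 2112 = 2112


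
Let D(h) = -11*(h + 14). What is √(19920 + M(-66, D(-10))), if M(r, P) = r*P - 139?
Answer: √22685 ≈ 150.62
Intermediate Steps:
D(h) = -154 - 11*h (D(h) = -11*(14 + h) = -154 - 11*h)
M(r, P) = -139 + P*r (M(r, P) = P*r - 139 = -139 + P*r)
√(19920 + M(-66, D(-10))) = √(19920 + (-139 + (-154 - 11*(-10))*(-66))) = √(19920 + (-139 + (-154 + 110)*(-66))) = √(19920 + (-139 - 44*(-66))) = √(19920 + (-139 + 2904)) = √(19920 + 2765) = √22685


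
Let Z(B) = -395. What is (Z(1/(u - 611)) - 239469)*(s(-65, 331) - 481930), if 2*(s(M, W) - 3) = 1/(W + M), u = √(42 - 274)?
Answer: 15374392684458/133 ≈ 1.1560e+11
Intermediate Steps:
u = 2*I*√58 (u = √(-232) = 2*I*√58 ≈ 15.232*I)
s(M, W) = 3 + 1/(2*(M + W)) (s(M, W) = 3 + 1/(2*(W + M)) = 3 + 1/(2*(M + W)))
(Z(1/(u - 611)) - 239469)*(s(-65, 331) - 481930) = (-395 - 239469)*((½ + 3*(-65) + 3*331)/(-65 + 331) - 481930) = -239864*((½ - 195 + 993)/266 - 481930) = -239864*((1/266)*(1597/2) - 481930) = -239864*(1597/532 - 481930) = -239864*(-256385163/532) = 15374392684458/133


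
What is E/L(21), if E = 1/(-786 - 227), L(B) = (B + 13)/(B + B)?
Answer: -21/17221 ≈ -0.0012194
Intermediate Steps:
L(B) = (13 + B)/(2*B) (L(B) = (13 + B)/((2*B)) = (13 + B)*(1/(2*B)) = (13 + B)/(2*B))
E = -1/1013 (E = 1/(-1013) = -1/1013 ≈ -0.00098717)
E/L(21) = -42/(13 + 21)/1013 = -1/(1013*((1/2)*(1/21)*34)) = -1/(1013*17/21) = -1/1013*21/17 = -21/17221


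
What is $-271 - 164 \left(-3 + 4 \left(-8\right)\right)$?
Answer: $5469$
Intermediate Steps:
$-271 - 164 \left(-3 + 4 \left(-8\right)\right) = -271 - 164 \left(-3 - 32\right) = -271 - -5740 = -271 + 5740 = 5469$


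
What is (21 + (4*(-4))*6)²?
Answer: 5625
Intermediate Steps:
(21 + (4*(-4))*6)² = (21 - 16*6)² = (21 - 96)² = (-75)² = 5625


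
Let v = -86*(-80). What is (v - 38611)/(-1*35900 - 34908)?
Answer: 31731/70808 ≈ 0.44813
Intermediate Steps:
v = 6880
(v - 38611)/(-1*35900 - 34908) = (6880 - 38611)/(-1*35900 - 34908) = -31731/(-35900 - 34908) = -31731/(-70808) = -31731*(-1/70808) = 31731/70808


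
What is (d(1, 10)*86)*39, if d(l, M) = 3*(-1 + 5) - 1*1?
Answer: 36894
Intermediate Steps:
d(l, M) = 11 (d(l, M) = 3*4 - 1 = 12 - 1 = 11)
(d(1, 10)*86)*39 = (11*86)*39 = 946*39 = 36894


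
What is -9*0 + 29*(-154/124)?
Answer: -2233/62 ≈ -36.016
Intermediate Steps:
-9*0 + 29*(-154/124) = 0 + 29*(-154*1/124) = 0 + 29*(-77/62) = 0 - 2233/62 = -2233/62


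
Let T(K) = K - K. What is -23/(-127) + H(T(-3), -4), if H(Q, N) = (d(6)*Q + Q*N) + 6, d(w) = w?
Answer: 785/127 ≈ 6.1811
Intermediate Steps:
T(K) = 0
H(Q, N) = 6 + 6*Q + N*Q (H(Q, N) = (6*Q + Q*N) + 6 = (6*Q + N*Q) + 6 = 6 + 6*Q + N*Q)
-23/(-127) + H(T(-3), -4) = -23/(-127) + (6 + 6*0 - 4*0) = -1/127*(-23) + (6 + 0 + 0) = 23/127 + 6 = 785/127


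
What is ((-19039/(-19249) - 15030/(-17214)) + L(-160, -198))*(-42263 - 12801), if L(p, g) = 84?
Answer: -261101023712960/55225381 ≈ -4.7279e+6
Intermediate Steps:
((-19039/(-19249) - 15030/(-17214)) + L(-160, -198))*(-42263 - 12801) = ((-19039/(-19249) - 15030/(-17214)) + 84)*(-42263 - 12801) = ((-19039*(-1/19249) - 15030*(-1/17214)) + 84)*(-55064) = ((19039/19249 + 2505/2869) + 84)*(-55064) = (102841636/55225381 + 84)*(-55064) = (4741773640/55225381)*(-55064) = -261101023712960/55225381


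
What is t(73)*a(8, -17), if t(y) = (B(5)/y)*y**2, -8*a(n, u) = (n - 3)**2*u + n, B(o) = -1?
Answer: -30441/8 ≈ -3805.1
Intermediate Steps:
a(n, u) = -n/8 - u*(-3 + n)**2/8 (a(n, u) = -((n - 3)**2*u + n)/8 = -((-3 + n)**2*u + n)/8 = -(u*(-3 + n)**2 + n)/8 = -(n + u*(-3 + n)**2)/8 = -n/8 - u*(-3 + n)**2/8)
t(y) = -y (t(y) = (-1/y)*y**2 = -y)
t(73)*a(8, -17) = (-1*73)*(-1/8*8 - 1/8*(-17)*(-3 + 8)**2) = -73*(-1 - 1/8*(-17)*5**2) = -73*(-1 - 1/8*(-17)*25) = -73*(-1 + 425/8) = -73*417/8 = -30441/8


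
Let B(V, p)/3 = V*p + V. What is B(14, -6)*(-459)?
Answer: 96390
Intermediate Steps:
B(V, p) = 3*V + 3*V*p (B(V, p) = 3*(V*p + V) = 3*(V + V*p) = 3*V + 3*V*p)
B(14, -6)*(-459) = (3*14*(1 - 6))*(-459) = (3*14*(-5))*(-459) = -210*(-459) = 96390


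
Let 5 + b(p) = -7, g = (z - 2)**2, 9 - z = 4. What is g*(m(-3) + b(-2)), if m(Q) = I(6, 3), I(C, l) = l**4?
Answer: 621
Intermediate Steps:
z = 5 (z = 9 - 1*4 = 9 - 4 = 5)
g = 9 (g = (5 - 2)**2 = 3**2 = 9)
b(p) = -12 (b(p) = -5 - 7 = -12)
m(Q) = 81 (m(Q) = 3**4 = 81)
g*(m(-3) + b(-2)) = 9*(81 - 12) = 9*69 = 621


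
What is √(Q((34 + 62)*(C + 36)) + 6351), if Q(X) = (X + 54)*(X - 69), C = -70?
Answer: √10705281 ≈ 3271.9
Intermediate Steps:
Q(X) = (-69 + X)*(54 + X) (Q(X) = (54 + X)*(-69 + X) = (-69 + X)*(54 + X))
√(Q((34 + 62)*(C + 36)) + 6351) = √((-3726 + ((34 + 62)*(-70 + 36))² - 15*(34 + 62)*(-70 + 36)) + 6351) = √((-3726 + (96*(-34))² - 1440*(-34)) + 6351) = √((-3726 + (-3264)² - 15*(-3264)) + 6351) = √((-3726 + 10653696 + 48960) + 6351) = √(10698930 + 6351) = √10705281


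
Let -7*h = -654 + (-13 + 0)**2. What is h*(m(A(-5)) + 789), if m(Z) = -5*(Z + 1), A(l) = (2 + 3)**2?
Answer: 319615/7 ≈ 45659.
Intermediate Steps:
A(l) = 25 (A(l) = 5**2 = 25)
m(Z) = -5 - 5*Z (m(Z) = -5*(1 + Z) = -5 - 5*Z)
h = 485/7 (h = -(-654 + (-13 + 0)**2)/7 = -(-654 + (-13)**2)/7 = -(-654 + 169)/7 = -1/7*(-485) = 485/7 ≈ 69.286)
h*(m(A(-5)) + 789) = 485*((-5 - 5*25) + 789)/7 = 485*((-5 - 125) + 789)/7 = 485*(-130 + 789)/7 = (485/7)*659 = 319615/7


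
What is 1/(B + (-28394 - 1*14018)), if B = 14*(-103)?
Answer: -1/43854 ≈ -2.2803e-5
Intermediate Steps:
B = -1442
1/(B + (-28394 - 1*14018)) = 1/(-1442 + (-28394 - 1*14018)) = 1/(-1442 + (-28394 - 14018)) = 1/(-1442 - 42412) = 1/(-43854) = -1/43854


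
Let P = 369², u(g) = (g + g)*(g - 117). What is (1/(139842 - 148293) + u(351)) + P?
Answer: 2538925478/8451 ≈ 3.0043e+5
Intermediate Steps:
u(g) = 2*g*(-117 + g) (u(g) = (2*g)*(-117 + g) = 2*g*(-117 + g))
P = 136161
(1/(139842 - 148293) + u(351)) + P = (1/(139842 - 148293) + 2*351*(-117 + 351)) + 136161 = (1/(-8451) + 2*351*234) + 136161 = (-1/8451 + 164268) + 136161 = 1388228867/8451 + 136161 = 2538925478/8451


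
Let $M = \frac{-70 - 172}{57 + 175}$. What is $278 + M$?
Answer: $\frac{32127}{116} \approx 276.96$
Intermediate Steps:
$M = - \frac{121}{116}$ ($M = - \frac{242}{232} = \left(-242\right) \frac{1}{232} = - \frac{121}{116} \approx -1.0431$)
$278 + M = 278 - \frac{121}{116} = \frac{32127}{116}$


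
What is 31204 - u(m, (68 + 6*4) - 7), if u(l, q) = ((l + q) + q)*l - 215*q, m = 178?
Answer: -12465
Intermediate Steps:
u(l, q) = -215*q + l*(l + 2*q) (u(l, q) = (l + 2*q)*l - 215*q = l*(l + 2*q) - 215*q = -215*q + l*(l + 2*q))
31204 - u(m, (68 + 6*4) - 7) = 31204 - (178**2 - 215*((68 + 6*4) - 7) + 2*178*((68 + 6*4) - 7)) = 31204 - (31684 - 215*((68 + 24) - 7) + 2*178*((68 + 24) - 7)) = 31204 - (31684 - 215*(92 - 7) + 2*178*(92 - 7)) = 31204 - (31684 - 215*85 + 2*178*85) = 31204 - (31684 - 18275 + 30260) = 31204 - 1*43669 = 31204 - 43669 = -12465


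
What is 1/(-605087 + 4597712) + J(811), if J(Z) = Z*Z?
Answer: 2626033307626/3992625 ≈ 6.5772e+5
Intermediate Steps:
J(Z) = Z**2
1/(-605087 + 4597712) + J(811) = 1/(-605087 + 4597712) + 811**2 = 1/3992625 + 657721 = 2626033307626/3992625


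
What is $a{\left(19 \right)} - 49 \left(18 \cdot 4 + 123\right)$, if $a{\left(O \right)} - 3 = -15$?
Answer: $-9567$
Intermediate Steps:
$a{\left(O \right)} = -12$ ($a{\left(O \right)} = 3 - 15 = -12$)
$a{\left(19 \right)} - 49 \left(18 \cdot 4 + 123\right) = -12 - 49 \left(18 \cdot 4 + 123\right) = -12 - 49 \left(72 + 123\right) = -12 - 9555 = -9567$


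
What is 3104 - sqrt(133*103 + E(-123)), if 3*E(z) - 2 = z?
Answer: 3104 - 4*sqrt(7683)/3 ≈ 2987.1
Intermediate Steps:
E(z) = 2/3 + z/3
3104 - sqrt(133*103 + E(-123)) = 3104 - sqrt(133*103 + (2/3 + (1/3)*(-123))) = 3104 - sqrt(13699 + (2/3 - 41)) = 3104 - sqrt(13699 - 121/3) = 3104 - sqrt(40976/3) = 3104 - 4*sqrt(7683)/3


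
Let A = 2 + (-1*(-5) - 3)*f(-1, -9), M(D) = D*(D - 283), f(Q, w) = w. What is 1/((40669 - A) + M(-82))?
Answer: 1/70615 ≈ 1.4161e-5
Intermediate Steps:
M(D) = D*(-283 + D)
A = -16 (A = 2 + (-1*(-5) - 3)*(-9) = 2 + (5 - 3)*(-9) = 2 + 2*(-9) = 2 - 18 = -16)
1/((40669 - A) + M(-82)) = 1/((40669 - 1*(-16)) - 82*(-283 - 82)) = 1/((40669 + 16) - 82*(-365)) = 1/(40685 + 29930) = 1/70615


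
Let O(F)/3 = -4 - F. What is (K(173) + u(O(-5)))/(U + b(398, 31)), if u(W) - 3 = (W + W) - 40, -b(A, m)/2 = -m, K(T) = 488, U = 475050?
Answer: 457/475112 ≈ 0.00096188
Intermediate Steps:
b(A, m) = 2*m (b(A, m) = -(-2)*m = 2*m)
O(F) = -12 - 3*F (O(F) = 3*(-4 - F) = -12 - 3*F)
u(W) = -37 + 2*W (u(W) = 3 + ((W + W) - 40) = 3 + (2*W - 40) = 3 + (-40 + 2*W) = -37 + 2*W)
(K(173) + u(O(-5)))/(U + b(398, 31)) = (488 + (-37 + 2*(-12 - 3*(-5))))/(475050 + 2*31) = (488 + (-37 + 2*(-12 + 15)))/(475050 + 62) = (488 + (-37 + 2*3))/475112 = (488 + (-37 + 6))*(1/475112) = (488 - 31)*(1/475112) = 457*(1/475112) = 457/475112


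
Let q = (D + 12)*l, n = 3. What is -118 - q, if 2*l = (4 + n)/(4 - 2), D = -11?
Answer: -479/4 ≈ -119.75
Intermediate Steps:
l = 7/4 (l = ((4 + 3)/(4 - 2))/2 = (7/2)/2 = (7*(½))/2 = (½)*(7/2) = 7/4 ≈ 1.7500)
q = 7/4 (q = (-11 + 12)*(7/4) = 1*(7/4) = 7/4 ≈ 1.7500)
-118 - q = -118 - 1*7/4 = -118 - 7/4 = -479/4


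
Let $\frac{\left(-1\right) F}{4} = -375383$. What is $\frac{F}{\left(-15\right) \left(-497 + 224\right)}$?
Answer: $\frac{1501532}{4095} \approx 366.67$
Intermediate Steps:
$F = 1501532$ ($F = \left(-4\right) \left(-375383\right) = 1501532$)
$\frac{F}{\left(-15\right) \left(-497 + 224\right)} = \frac{1501532}{\left(-15\right) \left(-497 + 224\right)} = \frac{1501532}{\left(-15\right) \left(-273\right)} = \frac{1501532}{4095}$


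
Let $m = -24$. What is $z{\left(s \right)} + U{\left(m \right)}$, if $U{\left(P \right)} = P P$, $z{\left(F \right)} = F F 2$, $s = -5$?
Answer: $626$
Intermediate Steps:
$z{\left(F \right)} = 2 F^{2}$ ($z{\left(F \right)} = F^{2} \cdot 2 = 2 F^{2}$)
$U{\left(P \right)} = P^{2}$
$z{\left(s \right)} + U{\left(m \right)} = 2 \left(-5\right)^{2} + \left(-24\right)^{2} = 2 \cdot 25 + 576 = 50 + 576 = 626$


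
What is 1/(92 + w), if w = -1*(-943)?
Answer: 1/1035 ≈ 0.00096618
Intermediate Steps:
w = 943
1/(92 + w) = 1/(92 + 943) = 1/1035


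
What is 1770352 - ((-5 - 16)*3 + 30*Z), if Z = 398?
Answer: 1758475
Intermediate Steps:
1770352 - ((-5 - 16)*3 + 30*Z) = 1770352 - ((-5 - 16)*3 + 30*398) = 1770352 - (-21*3 + 11940) = 1770352 - (-63 + 11940) = 1770352 - 1*11877 = 1770352 - 11877 = 1758475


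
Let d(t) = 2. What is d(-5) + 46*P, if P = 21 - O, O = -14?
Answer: 1612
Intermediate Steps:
P = 35 (P = 21 - 1*(-14) = 21 + 14 = 35)
d(-5) + 46*P = 2 + 46*35 = 2 + 1610 = 1612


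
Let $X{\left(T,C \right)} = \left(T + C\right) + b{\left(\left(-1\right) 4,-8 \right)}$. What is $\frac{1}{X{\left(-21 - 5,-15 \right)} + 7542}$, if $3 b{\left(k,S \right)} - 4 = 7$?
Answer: $\frac{3}{22514} \approx 0.00013325$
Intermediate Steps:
$b{\left(k,S \right)} = \frac{11}{3}$ ($b{\left(k,S \right)} = \frac{4}{3} + \frac{1}{3} \cdot 7 = \frac{4}{3} + \frac{7}{3} = \frac{11}{3}$)
$X{\left(T,C \right)} = \frac{11}{3} + C + T$ ($X{\left(T,C \right)} = \left(T + C\right) + \frac{11}{3} = \left(C + T\right) + \frac{11}{3} = \frac{11}{3} + C + T$)
$\frac{1}{X{\left(-21 - 5,-15 \right)} + 7542} = \frac{1}{\left(\frac{11}{3} - 15 - 26\right) + 7542} = \frac{1}{- \frac{112}{3} + 7542} = \frac{1}{\frac{22514}{3}} = \frac{3}{22514}$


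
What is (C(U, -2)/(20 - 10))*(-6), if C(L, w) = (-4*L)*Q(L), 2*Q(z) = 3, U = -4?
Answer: -72/5 ≈ -14.400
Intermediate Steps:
Q(z) = 3/2 (Q(z) = (½)*3 = 3/2)
C(L, w) = -6*L (C(L, w) = -4*L*(3/2) = -6*L)
(C(U, -2)/(20 - 10))*(-6) = ((-6*(-4))/(20 - 10))*(-6) = (24/10)*(-6) = ((⅒)*24)*(-6) = (12/5)*(-6) = -72/5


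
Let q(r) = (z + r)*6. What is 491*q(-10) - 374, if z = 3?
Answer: -20996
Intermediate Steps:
q(r) = 18 + 6*r (q(r) = (3 + r)*6 = 18 + 6*r)
491*q(-10) - 374 = 491*(18 + 6*(-10)) - 374 = 491*(18 - 60) - 374 = 491*(-42) - 374 = -20622 - 374 = -20996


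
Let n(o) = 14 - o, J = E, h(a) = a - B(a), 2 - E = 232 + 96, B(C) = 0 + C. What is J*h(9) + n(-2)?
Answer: 16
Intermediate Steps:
B(C) = C
E = -326 (E = 2 - (232 + 96) = 2 - 1*328 = 2 - 328 = -326)
h(a) = 0 (h(a) = a - a = 0)
J = -326
J*h(9) + n(-2) = -326*0 + (14 - 1*(-2)) = 0 + (14 + 2) = 0 + 16 = 16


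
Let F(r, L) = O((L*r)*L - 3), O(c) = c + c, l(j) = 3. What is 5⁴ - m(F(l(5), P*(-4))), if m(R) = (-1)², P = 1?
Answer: 624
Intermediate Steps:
O(c) = 2*c
F(r, L) = -6 + 2*r*L² (F(r, L) = 2*((L*r)*L - 3) = 2*(r*L² - 3) = 2*(-3 + r*L²) = -6 + 2*r*L²)
m(R) = 1
5⁴ - m(F(l(5), P*(-4))) = 5⁴ - 1*1 = 625 - 1 = 624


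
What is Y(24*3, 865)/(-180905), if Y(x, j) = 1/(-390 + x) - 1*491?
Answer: 156139/57527790 ≈ 0.0027141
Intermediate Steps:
Y(x, j) = -491 + 1/(-390 + x) (Y(x, j) = 1/(-390 + x) - 491 = -491 + 1/(-390 + x))
Y(24*3, 865)/(-180905) = ((191491 - 11784*3)/(-390 + 24*3))/(-180905) = ((191491 - 491*72)/(-390 + 72))*(-1/180905) = ((191491 - 35352)/(-318))*(-1/180905) = -1/318*156139*(-1/180905) = -156139/318*(-1/180905) = 156139/57527790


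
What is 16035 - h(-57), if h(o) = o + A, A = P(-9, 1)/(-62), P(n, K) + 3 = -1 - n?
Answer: 997709/62 ≈ 16092.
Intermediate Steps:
P(n, K) = -4 - n (P(n, K) = -3 + (-1 - n) = -4 - n)
A = -5/62 (A = (-4 - 1*(-9))/(-62) = (-4 + 9)*(-1/62) = 5*(-1/62) = -5/62 ≈ -0.080645)
h(o) = -5/62 + o (h(o) = o - 5/62 = -5/62 + o)
16035 - h(-57) = 16035 - (-5/62 - 57) = 16035 - 1*(-3539/62) = 16035 + 3539/62 = 997709/62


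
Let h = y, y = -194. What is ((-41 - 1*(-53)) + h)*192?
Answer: -34944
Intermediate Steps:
h = -194
((-41 - 1*(-53)) + h)*192 = ((-41 - 1*(-53)) - 194)*192 = ((-41 + 53) - 194)*192 = (12 - 194)*192 = -182*192 = -34944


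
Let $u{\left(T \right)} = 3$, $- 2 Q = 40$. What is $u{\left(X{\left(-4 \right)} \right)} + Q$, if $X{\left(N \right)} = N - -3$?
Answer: $-17$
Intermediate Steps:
$X{\left(N \right)} = 3 + N$ ($X{\left(N \right)} = N + 3 = 3 + N$)
$Q = -20$ ($Q = \left(- \frac{1}{2}\right) 40 = -20$)
$u{\left(X{\left(-4 \right)} \right)} + Q = 3 - 20 = -17$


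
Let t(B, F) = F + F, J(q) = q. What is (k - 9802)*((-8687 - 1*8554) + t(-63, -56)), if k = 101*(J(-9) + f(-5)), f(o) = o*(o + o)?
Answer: 98235333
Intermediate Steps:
f(o) = 2*o² (f(o) = o*(2*o) = 2*o²)
t(B, F) = 2*F
k = 4141 (k = 101*(-9 + 2*(-5)²) = 101*(-9 + 2*25) = 101*(-9 + 50) = 101*41 = 4141)
(k - 9802)*((-8687 - 1*8554) + t(-63, -56)) = (4141 - 9802)*((-8687 - 1*8554) + 2*(-56)) = -5661*((-8687 - 8554) - 112) = -5661*(-17241 - 112) = -5661*(-17353) = 98235333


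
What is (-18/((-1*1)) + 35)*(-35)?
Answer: -1855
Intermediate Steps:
(-18/((-1*1)) + 35)*(-35) = (-18/(-1) + 35)*(-35) = (-18*(-1) + 35)*(-35) = (18 + 35)*(-35) = 53*(-35) = -1855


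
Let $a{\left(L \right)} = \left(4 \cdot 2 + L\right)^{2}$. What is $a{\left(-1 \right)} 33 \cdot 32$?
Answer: $51744$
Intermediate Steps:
$a{\left(L \right)} = \left(8 + L\right)^{2}$
$a{\left(-1 \right)} 33 \cdot 32 = \left(8 - 1\right)^{2} \cdot 33 \cdot 32 = 7^{2} \cdot 33 \cdot 32 = 49 \cdot 33 \cdot 32 = 1617 \cdot 32 = 51744$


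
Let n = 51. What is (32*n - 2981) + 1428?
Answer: 79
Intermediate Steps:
(32*n - 2981) + 1428 = (32*51 - 2981) + 1428 = (1632 - 2981) + 1428 = -1349 + 1428 = 79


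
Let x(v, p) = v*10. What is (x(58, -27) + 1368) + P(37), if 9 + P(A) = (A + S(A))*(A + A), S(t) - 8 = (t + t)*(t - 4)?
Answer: 185977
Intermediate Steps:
S(t) = 8 + 2*t*(-4 + t) (S(t) = 8 + (t + t)*(t - 4) = 8 + (2*t)*(-4 + t) = 8 + 2*t*(-4 + t))
P(A) = -9 + 2*A*(8 - 7*A + 2*A²) (P(A) = -9 + (A + (8 - 8*A + 2*A²))*(A + A) = -9 + (8 - 7*A + 2*A²)*(2*A) = -9 + 2*A*(8 - 7*A + 2*A²))
x(v, p) = 10*v
(x(58, -27) + 1368) + P(37) = (10*58 + 1368) + (-9 - 14*37² + 4*37³ + 16*37) = (580 + 1368) + (-9 - 14*1369 + 4*50653 + 592) = 1948 + (-9 - 19166 + 202612 + 592) = 1948 + 184029 = 185977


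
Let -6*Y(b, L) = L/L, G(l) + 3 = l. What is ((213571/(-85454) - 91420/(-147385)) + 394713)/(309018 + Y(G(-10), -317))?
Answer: 426106594375467/333597229841479 ≈ 1.2773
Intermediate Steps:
G(l) = -3 + l
Y(b, L) = -⅙ (Y(b, L) = -L/(6*L) = -⅙*1 = -⅙)
((213571/(-85454) - 91420/(-147385)) + 394713)/(309018 + Y(G(-10), -317)) = ((213571/(-85454) - 91420/(-147385)) + 394713)/(309018 - ⅙) = ((213571*(-1/85454) - 91420*(-1/147385)) + 394713)/(1854107/6) = ((-213571/85454 + 2612/4211) + 394713)*(6/1854107) = (-676141633/359846794 + 394713)*(6/1854107) = (142035531458489/359846794)*(6/1854107) = 426106594375467/333597229841479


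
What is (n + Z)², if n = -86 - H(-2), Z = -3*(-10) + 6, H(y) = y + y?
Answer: 2116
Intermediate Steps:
H(y) = 2*y
Z = 36 (Z = 30 + 6 = 36)
n = -82 (n = -86 - 2*(-2) = -86 - 1*(-4) = -86 + 4 = -82)
(n + Z)² = (-82 + 36)² = (-46)² = 2116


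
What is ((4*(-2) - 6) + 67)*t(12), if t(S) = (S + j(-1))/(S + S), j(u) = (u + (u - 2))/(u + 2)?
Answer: 53/3 ≈ 17.667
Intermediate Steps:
j(u) = (-2 + 2*u)/(2 + u) (j(u) = (u + (-2 + u))/(2 + u) = (-2 + 2*u)/(2 + u))
t(S) = (-4 + S)/(2*S) (t(S) = (S + 2*(-1 - 1)/(2 - 1))/(S + S) = (S + 2*(-2)/1)/((2*S)) = (S + 2*1*(-2))*(1/(2*S)) = (S - 4)*(1/(2*S)) = (-4 + S)*(1/(2*S)) = (-4 + S)/(2*S))
((4*(-2) - 6) + 67)*t(12) = ((4*(-2) - 6) + 67)*((1/2)*(-4 + 12)/12) = ((-8 - 6) + 67)*((1/2)*(1/12)*8) = (-14 + 67)*(1/3) = 53*(1/3) = 53/3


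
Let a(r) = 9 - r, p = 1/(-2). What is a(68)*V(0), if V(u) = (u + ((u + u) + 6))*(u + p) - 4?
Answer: 413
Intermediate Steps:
p = -½ ≈ -0.50000
V(u) = -4 + (6 + 3*u)*(-½ + u) (V(u) = (u + ((u + u) + 6))*(u - ½) - 4 = (u + (2*u + 6))*(-½ + u) - 4 = (u + (6 + 2*u))*(-½ + u) - 4 = (6 + 3*u)*(-½ + u) - 4 = -4 + (6 + 3*u)*(-½ + u))
a(68)*V(0) = (9 - 1*68)*(-7 + 3*0² + (9/2)*0) = (9 - 68)*(-7 + 3*0 + 0) = -59*(-7 + 0 + 0) = -59*(-7) = 413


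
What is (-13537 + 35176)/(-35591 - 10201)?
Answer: -7213/15264 ≈ -0.47255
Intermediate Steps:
(-13537 + 35176)/(-35591 - 10201) = 21639/(-45792) = 21639*(-1/45792) = -7213/15264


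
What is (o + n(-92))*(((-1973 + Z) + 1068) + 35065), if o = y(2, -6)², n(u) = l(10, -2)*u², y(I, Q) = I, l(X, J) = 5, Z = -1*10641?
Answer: 995418156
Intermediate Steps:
Z = -10641
n(u) = 5*u²
o = 4 (o = 2² = 4)
(o + n(-92))*(((-1973 + Z) + 1068) + 35065) = (4 + 5*(-92)²)*(((-1973 - 10641) + 1068) + 35065) = (4 + 5*8464)*((-12614 + 1068) + 35065) = (4 + 42320)*(-11546 + 35065) = 42324*23519 = 995418156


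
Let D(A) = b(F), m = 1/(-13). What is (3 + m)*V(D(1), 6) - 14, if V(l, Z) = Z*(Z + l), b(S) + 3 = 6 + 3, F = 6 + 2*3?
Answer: 2554/13 ≈ 196.46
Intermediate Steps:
F = 12 (F = 6 + 6 = 12)
b(S) = 6 (b(S) = -3 + (6 + 3) = -3 + 9 = 6)
m = -1/13 ≈ -0.076923
D(A) = 6
(3 + m)*V(D(1), 6) - 14 = (3 - 1/13)*(6*(6 + 6)) - 14 = 38*(6*12)/13 - 14 = (38/13)*72 - 14 = 2736/13 - 14 = 2554/13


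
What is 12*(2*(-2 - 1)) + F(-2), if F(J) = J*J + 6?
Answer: -62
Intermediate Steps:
F(J) = 6 + J² (F(J) = J² + 6 = 6 + J²)
12*(2*(-2 - 1)) + F(-2) = 12*(2*(-2 - 1)) + (6 + (-2)²) = 12*(2*(-3)) + (6 + 4) = 12*(-6) + 10 = -72 + 10 = -62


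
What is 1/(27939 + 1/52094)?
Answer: 52094/1455454267 ≈ 3.5792e-5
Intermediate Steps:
1/(27939 + 1/52094) = 1/(1455454267/52094) = 52094/1455454267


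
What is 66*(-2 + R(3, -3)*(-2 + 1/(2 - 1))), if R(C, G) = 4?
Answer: -396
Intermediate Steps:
66*(-2 + R(3, -3)*(-2 + 1/(2 - 1))) = 66*(-2 + 4*(-2 + 1/(2 - 1))) = 66*(-2 + 4*(-2 + 1/1)) = 66*(-2 + 4*(-2 + 1)) = 66*(-2 + 4*(-1)) = 66*(-2 - 4) = 66*(-6) = -396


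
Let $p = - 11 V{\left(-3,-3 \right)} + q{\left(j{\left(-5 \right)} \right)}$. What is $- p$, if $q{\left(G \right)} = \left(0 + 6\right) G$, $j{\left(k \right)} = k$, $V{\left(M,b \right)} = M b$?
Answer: $129$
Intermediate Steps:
$q{\left(G \right)} = 6 G$
$p = -129$ ($p = - 11 \left(\left(-3\right) \left(-3\right)\right) + 6 \left(-5\right) = \left(-11\right) 9 - 30 = -99 - 30 = -129$)
$- p = \left(-1\right) \left(-129\right) = 129$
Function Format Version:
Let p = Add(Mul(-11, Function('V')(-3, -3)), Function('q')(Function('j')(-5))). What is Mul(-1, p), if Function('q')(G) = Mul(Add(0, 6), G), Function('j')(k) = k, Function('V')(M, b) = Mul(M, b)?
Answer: 129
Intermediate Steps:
Function('q')(G) = Mul(6, G)
p = -129 (p = Add(Mul(-11, Mul(-3, -3)), Mul(6, -5)) = Add(Mul(-11, 9), -30) = Add(-99, -30) = -129)
Mul(-1, p) = Mul(-1, -129) = 129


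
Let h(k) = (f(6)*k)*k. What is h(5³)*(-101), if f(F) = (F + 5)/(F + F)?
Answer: -17359375/12 ≈ -1.4466e+6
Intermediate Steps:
f(F) = (5 + F)/(2*F) (f(F) = (5 + F)/((2*F)) = (5 + F)*(1/(2*F)) = (5 + F)/(2*F))
h(k) = 11*k²/12 (h(k) = (((½)*(5 + 6)/6)*k)*k = (((½)*(⅙)*11)*k)*k = (11*k/12)*k = 11*k²/12)
h(5³)*(-101) = (11*(5³)²/12)*(-101) = ((11/12)*125²)*(-101) = ((11/12)*15625)*(-101) = (171875/12)*(-101) = -17359375/12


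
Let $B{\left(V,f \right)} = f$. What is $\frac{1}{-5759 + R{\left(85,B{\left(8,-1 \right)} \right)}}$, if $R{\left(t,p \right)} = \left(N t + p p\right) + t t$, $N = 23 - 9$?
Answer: $\frac{1}{2657} \approx 0.00037636$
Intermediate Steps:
$N = 14$ ($N = 23 - 9 = 14$)
$R{\left(t,p \right)} = p^{2} + t^{2} + 14 t$ ($R{\left(t,p \right)} = \left(14 t + p p\right) + t t = \left(14 t + p^{2}\right) + t^{2} = \left(p^{2} + 14 t\right) + t^{2} = p^{2} + t^{2} + 14 t$)
$\frac{1}{-5759 + R{\left(85,B{\left(8,-1 \right)} \right)}} = \frac{1}{-5759 + \left(\left(-1\right)^{2} + 85^{2} + 14 \cdot 85\right)} = \frac{1}{-5759 + \left(1 + 7225 + 1190\right)} = \frac{1}{-5759 + 8416} = \frac{1}{2657}$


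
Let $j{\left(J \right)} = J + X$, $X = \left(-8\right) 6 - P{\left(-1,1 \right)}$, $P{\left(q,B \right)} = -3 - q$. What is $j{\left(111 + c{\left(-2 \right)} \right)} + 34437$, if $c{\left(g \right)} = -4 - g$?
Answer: $34500$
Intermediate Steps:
$X = -46$ ($X = \left(-8\right) 6 - \left(-3 - -1\right) = -48 - \left(-3 + 1\right) = -48 - -2 = -48 + 2 = -46$)
$j{\left(J \right)} = -46 + J$ ($j{\left(J \right)} = J - 46 = -46 + J$)
$j{\left(111 + c{\left(-2 \right)} \right)} + 34437 = \left(-46 + \left(111 - 2\right)\right) + 34437 = \left(-46 + 109\right) + 34437 = 63 + 34437 = 34500$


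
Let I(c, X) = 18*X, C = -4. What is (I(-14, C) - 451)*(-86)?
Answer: 44978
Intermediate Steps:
(I(-14, C) - 451)*(-86) = (18*(-4) - 451)*(-86) = (-72 - 451)*(-86) = -523*(-86) = 44978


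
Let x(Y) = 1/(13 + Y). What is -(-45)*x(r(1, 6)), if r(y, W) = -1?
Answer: 15/4 ≈ 3.7500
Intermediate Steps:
-(-45)*x(r(1, 6)) = -(-45)/(13 - 1) = -(-45)/12 = -1*(-15/4) = 15/4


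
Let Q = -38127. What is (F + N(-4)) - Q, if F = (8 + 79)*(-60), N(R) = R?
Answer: 32903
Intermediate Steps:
F = -5220 (F = 87*(-60) = -5220)
(F + N(-4)) - Q = (-5220 - 4) - 1*(-38127) = -5224 + 38127 = 32903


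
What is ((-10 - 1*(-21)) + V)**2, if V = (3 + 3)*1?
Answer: 289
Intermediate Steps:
V = 6 (V = 6*1 = 6)
((-10 - 1*(-21)) + V)**2 = ((-10 - 1*(-21)) + 6)**2 = ((-10 + 21) + 6)**2 = (11 + 6)**2 = 17**2 = 289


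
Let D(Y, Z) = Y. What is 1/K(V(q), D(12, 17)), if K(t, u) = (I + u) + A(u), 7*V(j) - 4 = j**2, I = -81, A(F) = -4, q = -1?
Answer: -1/73 ≈ -0.013699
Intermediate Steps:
V(j) = 4/7 + j**2/7
K(t, u) = -85 + u (K(t, u) = (-81 + u) - 4 = -85 + u)
1/K(V(q), D(12, 17)) = 1/(-85 + 12) = 1/(-73) = -1/73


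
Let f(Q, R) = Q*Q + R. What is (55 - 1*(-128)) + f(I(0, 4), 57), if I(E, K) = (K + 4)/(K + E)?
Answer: 244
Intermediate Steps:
I(E, K) = (4 + K)/(E + K)
f(Q, R) = R + Q**2 (f(Q, R) = Q**2 + R = R + Q**2)
(55 - 1*(-128)) + f(I(0, 4), 57) = (55 - 1*(-128)) + (57 + ((4 + 4)/(0 + 4))**2) = (55 + 128) + (57 + (8/4)**2) = 183 + (57 + ((1/4)*8)**2) = 183 + (57 + 2**2) = 183 + (57 + 4) = 183 + 61 = 244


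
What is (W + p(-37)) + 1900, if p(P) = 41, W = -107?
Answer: 1834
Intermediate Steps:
(W + p(-37)) + 1900 = (-107 + 41) + 1900 = -66 + 1900 = 1834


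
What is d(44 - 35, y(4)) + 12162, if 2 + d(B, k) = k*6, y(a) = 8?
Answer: 12208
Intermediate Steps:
d(B, k) = -2 + 6*k (d(B, k) = -2 + k*6 = -2 + 6*k)
d(44 - 35, y(4)) + 12162 = (-2 + 6*8) + 12162 = (-2 + 48) + 12162 = 46 + 12162 = 12208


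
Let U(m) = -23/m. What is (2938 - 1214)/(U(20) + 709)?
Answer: 34480/14157 ≈ 2.4355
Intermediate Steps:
(2938 - 1214)/(U(20) + 709) = (2938 - 1214)/(-23/20 + 709) = 1724/(-23*1/20 + 709) = 1724/(-23/20 + 709) = 1724/(14157/20) = 1724*(20/14157) = 34480/14157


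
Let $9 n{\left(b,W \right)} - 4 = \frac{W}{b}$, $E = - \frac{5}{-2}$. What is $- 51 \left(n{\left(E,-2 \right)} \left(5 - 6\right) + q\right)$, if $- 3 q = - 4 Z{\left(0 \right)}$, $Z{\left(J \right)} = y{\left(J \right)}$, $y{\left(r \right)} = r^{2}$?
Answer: $\frac{272}{15} \approx 18.133$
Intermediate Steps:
$E = \frac{5}{2}$ ($E = \left(-5\right) \left(- \frac{1}{2}\right) = \frac{5}{2} \approx 2.5$)
$Z{\left(J \right)} = J^{2}$
$n{\left(b,W \right)} = \frac{4}{9} + \frac{W}{9 b}$ ($n{\left(b,W \right)} = \frac{4}{9} + \frac{W \frac{1}{b}}{9} = \frac{4}{9} + \frac{W}{9 b}$)
$q = 0$ ($q = - \frac{\left(-4\right) 0^{2}}{3} = - \frac{\left(-4\right) 0}{3} = \left(- \frac{1}{3}\right) 0 = 0$)
$- 51 \left(n{\left(E,-2 \right)} \left(5 - 6\right) + q\right) = - 51 \left(\frac{-2 + 4 \cdot \frac{5}{2}}{9 \cdot \frac{5}{2}} \left(5 - 6\right) + 0\right) = - 51 \left(\frac{1}{9} \cdot \frac{2}{5} \left(-2 + 10\right) \left(5 - 6\right) + 0\right) = - 51 \left(\frac{1}{9} \cdot \frac{2}{5} \cdot 8 \left(5 - 6\right) + 0\right) = - 51 \left(\frac{16}{45} \left(-1\right) + 0\right) = - 51 \left(- \frac{16}{45} + 0\right) = \left(-51\right) \left(- \frac{16}{45}\right) = \frac{272}{15}$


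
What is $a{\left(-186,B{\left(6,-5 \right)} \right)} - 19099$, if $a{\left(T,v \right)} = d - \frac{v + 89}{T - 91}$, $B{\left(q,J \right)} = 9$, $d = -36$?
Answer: $- \frac{5300297}{277} \approx -19135.0$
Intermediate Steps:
$a{\left(T,v \right)} = -36 - \frac{89 + v}{-91 + T}$ ($a{\left(T,v \right)} = -36 - \frac{v + 89}{T - 91} = -36 - \frac{89 + v}{-91 + T}$)
$a{\left(-186,B{\left(6,-5 \right)} \right)} - 19099 = \frac{3187 - 9 - -6696}{-91 - 186} - 19099 = \frac{3187 - 9 + 6696}{-277} - 19099 = \left(- \frac{1}{277}\right) 9874 - 19099 = - \frac{9874}{277} - 19099 = - \frac{5300297}{277}$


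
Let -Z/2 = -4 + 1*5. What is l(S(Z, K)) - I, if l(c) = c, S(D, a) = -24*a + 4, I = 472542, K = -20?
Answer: -472058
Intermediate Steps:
Z = -2 (Z = -2*(-4 + 1*5) = -2*(-4 + 5) = -2*1 = -2)
S(D, a) = 4 - 24*a
l(S(Z, K)) - I = (4 - 24*(-20)) - 1*472542 = (4 + 480) - 472542 = 484 - 472542 = -472058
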